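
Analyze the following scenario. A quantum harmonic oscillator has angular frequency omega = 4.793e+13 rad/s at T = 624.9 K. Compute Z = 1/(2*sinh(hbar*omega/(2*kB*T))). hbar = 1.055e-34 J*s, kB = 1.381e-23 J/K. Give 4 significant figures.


Step 1: Compute x = hbar*omega/(kB*T) = 1.055e-34*4.793e+13/(1.381e-23*624.9) = 0.5859
Step 2: x/2 = 0.293
Step 3: sinh(x/2) = 0.2972
Step 4: Z = 1/(2*0.2972) = 1.682

1.682


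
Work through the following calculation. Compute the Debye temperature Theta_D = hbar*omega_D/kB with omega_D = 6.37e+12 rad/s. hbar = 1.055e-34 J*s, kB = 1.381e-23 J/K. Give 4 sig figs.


Step 1: hbar*omega_D = 1.055e-34 * 6.37e+12 = 6.72e-22 J
Step 2: Theta_D = 6.72e-22 / 1.381e-23
Step 3: Theta_D = 48.66 K

48.66


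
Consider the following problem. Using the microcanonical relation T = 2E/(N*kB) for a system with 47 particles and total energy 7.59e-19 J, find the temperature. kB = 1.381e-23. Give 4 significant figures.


Step 1: Numerator = 2*E = 2*7.59e-19 = 1.518e-18 J
Step 2: Denominator = N*kB = 47*1.381e-23 = 6.491e-22
Step 3: T = 1.518e-18 / 6.491e-22 = 2339 K

2339


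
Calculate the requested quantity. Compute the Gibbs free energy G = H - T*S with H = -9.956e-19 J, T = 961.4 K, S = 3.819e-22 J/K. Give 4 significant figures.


Step 1: T*S = 961.4 * 3.819e-22 = 3.672e-19 J
Step 2: G = H - T*S = -9.956e-19 - 3.672e-19
Step 3: G = -1.363e-18 J

-1.363e-18


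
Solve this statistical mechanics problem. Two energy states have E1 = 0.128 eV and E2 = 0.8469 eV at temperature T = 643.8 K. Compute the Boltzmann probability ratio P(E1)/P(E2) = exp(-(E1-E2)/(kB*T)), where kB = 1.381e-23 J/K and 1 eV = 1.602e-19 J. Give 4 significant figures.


Step 1: Compute energy difference dE = E1 - E2 = 0.128 - 0.8469 = -0.7189 eV
Step 2: Convert to Joules: dE_J = -0.7189 * 1.602e-19 = -1.152e-19 J
Step 3: Compute exponent = -dE_J / (kB * T) = -(-1.152e-19) / (1.381e-23 * 643.8) = 12.95
Step 4: P(E1)/P(E2) = exp(12.95) = 4.223e+05

4.223e+05


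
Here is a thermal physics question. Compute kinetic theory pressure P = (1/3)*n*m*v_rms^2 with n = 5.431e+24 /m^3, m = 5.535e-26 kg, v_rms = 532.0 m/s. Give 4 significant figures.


Step 1: v_rms^2 = 532.0^2 = 2.83e+05
Step 2: n*m = 5.431e+24*5.535e-26 = 0.3006
Step 3: P = (1/3)*0.3006*2.83e+05 = 2.836e+04 Pa

2.836e+04


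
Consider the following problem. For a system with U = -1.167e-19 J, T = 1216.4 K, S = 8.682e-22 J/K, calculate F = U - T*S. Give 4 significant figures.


Step 1: T*S = 1216.4 * 8.682e-22 = 1.056e-18 J
Step 2: F = U - T*S = -1.167e-19 - 1.056e-18
Step 3: F = -1.173e-18 J

-1.173e-18


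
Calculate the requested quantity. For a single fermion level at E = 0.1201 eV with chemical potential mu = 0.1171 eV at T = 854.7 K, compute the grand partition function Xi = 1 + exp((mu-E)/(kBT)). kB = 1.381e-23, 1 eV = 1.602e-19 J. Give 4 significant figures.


Step 1: (mu - E) = 0.1171 - 0.1201 = -0.003 eV
Step 2: x = (mu-E)*eV/(kB*T) = -0.003*1.602e-19/(1.381e-23*854.7) = -0.04072
Step 3: exp(x) = 0.9601
Step 4: Xi = 1 + 0.9601 = 1.96

1.96


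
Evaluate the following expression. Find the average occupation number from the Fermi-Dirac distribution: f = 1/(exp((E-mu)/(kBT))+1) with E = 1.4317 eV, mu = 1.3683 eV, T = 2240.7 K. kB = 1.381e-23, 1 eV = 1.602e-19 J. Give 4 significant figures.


Step 1: (E - mu) = 1.4317 - 1.3683 = 0.0634 eV
Step 2: Convert: (E-mu)*eV = 1.016e-20 J
Step 3: x = (E-mu)*eV/(kB*T) = 0.3282
Step 4: f = 1/(exp(0.3282)+1) = 0.4187

0.4187


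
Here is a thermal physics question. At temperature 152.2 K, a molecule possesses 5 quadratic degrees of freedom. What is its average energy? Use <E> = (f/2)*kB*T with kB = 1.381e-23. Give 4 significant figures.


Step 1: f/2 = 5/2 = 2.5
Step 2: kB*T = 1.381e-23 * 152.2 = 2.102e-21
Step 3: <E> = 2.5 * 2.102e-21 = 5.255e-21 J

5.255e-21


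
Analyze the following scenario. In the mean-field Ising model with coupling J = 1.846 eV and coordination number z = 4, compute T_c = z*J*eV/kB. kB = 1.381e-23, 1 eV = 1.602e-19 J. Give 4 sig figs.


Step 1: z*J = 4*1.846 = 7.384 eV
Step 2: Convert to Joules: 7.384*1.602e-19 = 1.183e-18 J
Step 3: T_c = 1.183e-18 / 1.381e-23 = 8.566e+04 K

8.566e+04


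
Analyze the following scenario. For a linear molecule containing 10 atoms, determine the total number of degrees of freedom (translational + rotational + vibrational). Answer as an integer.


Step 1: Translational DOF = 3
Step 2: Rotational DOF (linear) = 2
Step 3: Vibrational DOF = 3*10 - 5 = 25
Step 4: Total = 3 + 2 + 25 = 30

30


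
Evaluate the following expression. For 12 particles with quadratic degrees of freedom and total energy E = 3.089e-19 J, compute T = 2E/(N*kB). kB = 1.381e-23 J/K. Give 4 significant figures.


Step 1: Numerator = 2*E = 2*3.089e-19 = 6.178e-19 J
Step 2: Denominator = N*kB = 12*1.381e-23 = 1.657e-22
Step 3: T = 6.178e-19 / 1.657e-22 = 3728 K

3728


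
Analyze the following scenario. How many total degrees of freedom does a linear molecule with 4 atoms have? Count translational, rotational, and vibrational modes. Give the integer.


Step 1: Translational DOF = 3
Step 2: Rotational DOF (linear) = 2
Step 3: Vibrational DOF = 3*4 - 5 = 7
Step 4: Total = 3 + 2 + 7 = 12

12


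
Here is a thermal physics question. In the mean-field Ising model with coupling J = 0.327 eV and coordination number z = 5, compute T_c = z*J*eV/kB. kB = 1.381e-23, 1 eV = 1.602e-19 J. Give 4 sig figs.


Step 1: z*J = 5*0.327 = 1.635 eV
Step 2: Convert to Joules: 1.635*1.602e-19 = 2.619e-19 J
Step 3: T_c = 2.619e-19 / 1.381e-23 = 1.897e+04 K

1.897e+04


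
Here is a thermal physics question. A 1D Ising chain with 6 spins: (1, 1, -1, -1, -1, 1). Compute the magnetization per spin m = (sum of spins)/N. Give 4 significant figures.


Step 1: Count up spins (+1): 3, down spins (-1): 3
Step 2: Total magnetization M = 3 - 3 = 0
Step 3: m = M/N = 0/6 = 0

0


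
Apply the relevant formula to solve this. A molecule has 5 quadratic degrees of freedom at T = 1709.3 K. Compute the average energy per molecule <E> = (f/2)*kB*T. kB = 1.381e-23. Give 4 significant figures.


Step 1: f/2 = 5/2 = 2.5
Step 2: kB*T = 1.381e-23 * 1709.3 = 2.361e-20
Step 3: <E> = 2.5 * 2.361e-20 = 5.901e-20 J

5.901e-20


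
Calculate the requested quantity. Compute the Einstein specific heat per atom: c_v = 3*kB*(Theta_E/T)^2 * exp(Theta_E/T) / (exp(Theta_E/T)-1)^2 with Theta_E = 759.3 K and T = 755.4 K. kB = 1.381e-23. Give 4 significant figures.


Step 1: x = Theta_E/T = 759.3/755.4 = 1.005
Step 2: x^2 = 1.01
Step 3: exp(x) = 2.732
Step 4: c_v = 3*1.381e-23*1.01*2.732/(2.732-1)^2 = 3.811e-23

3.811e-23


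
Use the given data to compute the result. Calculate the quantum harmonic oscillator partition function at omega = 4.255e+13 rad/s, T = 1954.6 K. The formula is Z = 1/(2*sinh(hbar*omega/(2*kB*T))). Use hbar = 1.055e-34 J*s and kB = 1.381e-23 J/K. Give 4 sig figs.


Step 1: Compute x = hbar*omega/(kB*T) = 1.055e-34*4.255e+13/(1.381e-23*1954.6) = 0.1663
Step 2: x/2 = 0.08315
Step 3: sinh(x/2) = 0.08325
Step 4: Z = 1/(2*0.08325) = 6.006

6.006


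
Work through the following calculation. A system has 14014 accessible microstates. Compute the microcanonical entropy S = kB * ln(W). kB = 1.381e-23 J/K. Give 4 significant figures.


Step 1: ln(W) = ln(14014) = 9.548
Step 2: S = kB * ln(W) = 1.381e-23 * 9.548
Step 3: S = 1.319e-22 J/K

1.319e-22


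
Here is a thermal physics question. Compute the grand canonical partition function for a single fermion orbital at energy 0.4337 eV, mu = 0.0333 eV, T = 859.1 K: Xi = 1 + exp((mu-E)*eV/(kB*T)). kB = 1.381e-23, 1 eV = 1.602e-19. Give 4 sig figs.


Step 1: (mu - E) = 0.0333 - 0.4337 = -0.4004 eV
Step 2: x = (mu-E)*eV/(kB*T) = -0.4004*1.602e-19/(1.381e-23*859.1) = -5.407
Step 3: exp(x) = 0.004487
Step 4: Xi = 1 + 0.004487 = 1.004

1.004


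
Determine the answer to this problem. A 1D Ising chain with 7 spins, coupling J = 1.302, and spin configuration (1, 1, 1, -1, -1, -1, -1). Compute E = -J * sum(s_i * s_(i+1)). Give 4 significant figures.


Step 1: Nearest-neighbor products: 1, 1, -1, 1, 1, 1
Step 2: Sum of products = 4
Step 3: E = -1.302 * 4 = -5.208

-5.208


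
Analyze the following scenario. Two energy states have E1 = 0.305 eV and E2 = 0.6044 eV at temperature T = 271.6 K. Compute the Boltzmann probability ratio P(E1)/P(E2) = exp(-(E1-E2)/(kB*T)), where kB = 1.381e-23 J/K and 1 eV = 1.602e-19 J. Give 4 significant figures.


Step 1: Compute energy difference dE = E1 - E2 = 0.305 - 0.6044 = -0.2994 eV
Step 2: Convert to Joules: dE_J = -0.2994 * 1.602e-19 = -4.796e-20 J
Step 3: Compute exponent = -dE_J / (kB * T) = -(-4.796e-20) / (1.381e-23 * 271.6) = 12.79
Step 4: P(E1)/P(E2) = exp(12.79) = 3.578e+05

3.578e+05


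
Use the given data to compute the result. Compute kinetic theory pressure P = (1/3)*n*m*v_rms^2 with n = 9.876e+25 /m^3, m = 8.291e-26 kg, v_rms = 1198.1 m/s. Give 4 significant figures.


Step 1: v_rms^2 = 1198.1^2 = 1.435e+06
Step 2: n*m = 9.876e+25*8.291e-26 = 8.188
Step 3: P = (1/3)*8.188*1.435e+06 = 3.918e+06 Pa

3.918e+06


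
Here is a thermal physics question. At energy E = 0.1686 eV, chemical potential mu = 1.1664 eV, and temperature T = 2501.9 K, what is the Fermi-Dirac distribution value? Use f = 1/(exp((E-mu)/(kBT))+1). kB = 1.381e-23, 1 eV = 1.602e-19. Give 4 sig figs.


Step 1: (E - mu) = 0.1686 - 1.1664 = -0.9978 eV
Step 2: Convert: (E-mu)*eV = -1.598e-19 J
Step 3: x = (E-mu)*eV/(kB*T) = -4.626
Step 4: f = 1/(exp(-4.626)+1) = 0.9903

0.9903


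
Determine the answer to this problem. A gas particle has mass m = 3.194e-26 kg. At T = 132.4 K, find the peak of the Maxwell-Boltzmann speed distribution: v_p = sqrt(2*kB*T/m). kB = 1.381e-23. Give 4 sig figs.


Step 1: Numerator = 2*kB*T = 2*1.381e-23*132.4 = 3.657e-21
Step 2: Ratio = 3.657e-21 / 3.194e-26 = 1.145e+05
Step 3: v_p = sqrt(1.145e+05) = 338.4 m/s

338.4


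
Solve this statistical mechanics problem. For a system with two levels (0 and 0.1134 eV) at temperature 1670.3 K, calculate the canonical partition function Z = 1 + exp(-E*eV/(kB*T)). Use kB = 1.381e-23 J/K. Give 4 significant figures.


Step 1: Compute beta*E = E*eV/(kB*T) = 0.1134*1.602e-19/(1.381e-23*1670.3) = 0.7876
Step 2: exp(-beta*E) = exp(-0.7876) = 0.455
Step 3: Z = 1 + 0.455 = 1.455

1.455


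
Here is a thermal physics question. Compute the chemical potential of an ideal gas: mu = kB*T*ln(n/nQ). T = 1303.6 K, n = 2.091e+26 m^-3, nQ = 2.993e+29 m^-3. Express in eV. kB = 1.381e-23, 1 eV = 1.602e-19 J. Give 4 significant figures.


Step 1: n/nQ = 2.091e+26/2.993e+29 = 0.0006986
Step 2: ln(n/nQ) = -7.266
Step 3: mu = kB*T*ln(n/nQ) = 1.8e-20*-7.266 = -1.308e-19 J
Step 4: Convert to eV: -1.308e-19/1.602e-19 = -0.8166 eV

-0.8166


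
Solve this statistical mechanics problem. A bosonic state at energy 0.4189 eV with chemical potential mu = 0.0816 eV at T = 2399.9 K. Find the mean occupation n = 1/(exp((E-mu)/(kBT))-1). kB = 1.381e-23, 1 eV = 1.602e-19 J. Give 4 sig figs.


Step 1: (E - mu) = 0.3373 eV
Step 2: x = (E-mu)*eV/(kB*T) = 0.3373*1.602e-19/(1.381e-23*2399.9) = 1.63
Step 3: exp(x) = 5.106
Step 4: n = 1/(exp(x)-1) = 0.2436

0.2436


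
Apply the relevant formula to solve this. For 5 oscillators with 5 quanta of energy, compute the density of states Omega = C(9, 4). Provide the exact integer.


Step 1: Use binomial coefficient C(9, 4)
Step 2: Numerator = 9! / 5!
Step 3: Denominator = 4!
Step 4: Omega = 126

126


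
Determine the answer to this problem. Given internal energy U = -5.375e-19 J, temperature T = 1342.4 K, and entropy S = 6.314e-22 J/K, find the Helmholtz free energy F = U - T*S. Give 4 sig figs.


Step 1: T*S = 1342.4 * 6.314e-22 = 8.476e-19 J
Step 2: F = U - T*S = -5.375e-19 - 8.476e-19
Step 3: F = -1.385e-18 J

-1.385e-18


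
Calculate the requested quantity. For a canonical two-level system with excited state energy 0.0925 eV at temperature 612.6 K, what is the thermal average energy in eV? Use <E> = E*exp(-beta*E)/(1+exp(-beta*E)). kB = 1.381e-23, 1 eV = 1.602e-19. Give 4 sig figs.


Step 1: beta*E = 0.0925*1.602e-19/(1.381e-23*612.6) = 1.752
Step 2: exp(-beta*E) = 0.1735
Step 3: <E> = 0.0925*0.1735/(1+0.1735) = 0.01368 eV

0.01368


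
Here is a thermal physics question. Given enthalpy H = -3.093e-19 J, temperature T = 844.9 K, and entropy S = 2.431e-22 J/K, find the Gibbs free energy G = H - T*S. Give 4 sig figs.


Step 1: T*S = 844.9 * 2.431e-22 = 2.054e-19 J
Step 2: G = H - T*S = -3.093e-19 - 2.054e-19
Step 3: G = -5.147e-19 J

-5.147e-19


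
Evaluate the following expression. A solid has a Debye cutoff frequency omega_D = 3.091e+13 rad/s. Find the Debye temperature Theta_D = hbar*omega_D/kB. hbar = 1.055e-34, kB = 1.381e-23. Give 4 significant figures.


Step 1: hbar*omega_D = 1.055e-34 * 3.091e+13 = 3.261e-21 J
Step 2: Theta_D = 3.261e-21 / 1.381e-23
Step 3: Theta_D = 236.1 K

236.1


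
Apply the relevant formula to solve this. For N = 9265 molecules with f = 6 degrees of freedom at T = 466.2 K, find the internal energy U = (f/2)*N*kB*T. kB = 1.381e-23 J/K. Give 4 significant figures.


Step 1: f/2 = 6/2 = 3.0
Step 2: N*kB*T = 9265*1.381e-23*466.2 = 5.965e-17
Step 3: U = 3.0 * 5.965e-17 = 1.79e-16 J

1.79e-16


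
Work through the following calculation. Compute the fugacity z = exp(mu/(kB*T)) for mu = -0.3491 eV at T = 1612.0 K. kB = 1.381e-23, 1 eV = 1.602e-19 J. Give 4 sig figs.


Step 1: Convert mu to Joules: -0.3491*1.602e-19 = -5.593e-20 J
Step 2: kB*T = 1.381e-23*1612.0 = 2.226e-20 J
Step 3: mu/(kB*T) = -2.512
Step 4: z = exp(-2.512) = 0.08109

0.08109


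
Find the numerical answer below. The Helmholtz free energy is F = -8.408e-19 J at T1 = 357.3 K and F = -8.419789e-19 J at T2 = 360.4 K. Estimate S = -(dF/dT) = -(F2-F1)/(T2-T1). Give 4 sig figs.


Step 1: dF = F2 - F1 = -8.419789e-19 - (-8.408e-19) = -1.1789e-21 J
Step 2: dT = T2 - T1 = 360.4 - 357.3 = 3.1 K
Step 3: S = -dF/dT = -(-1.1789e-21)/3.1 = 3.803e-22 J/K

3.803e-22


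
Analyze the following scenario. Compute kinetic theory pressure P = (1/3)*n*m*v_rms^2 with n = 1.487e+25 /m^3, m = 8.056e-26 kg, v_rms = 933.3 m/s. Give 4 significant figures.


Step 1: v_rms^2 = 933.3^2 = 8.71e+05
Step 2: n*m = 1.487e+25*8.056e-26 = 1.198
Step 3: P = (1/3)*1.198*8.71e+05 = 3.478e+05 Pa

3.478e+05


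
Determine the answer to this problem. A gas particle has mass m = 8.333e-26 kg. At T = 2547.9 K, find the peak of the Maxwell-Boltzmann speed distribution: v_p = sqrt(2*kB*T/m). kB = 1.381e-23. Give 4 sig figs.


Step 1: Numerator = 2*kB*T = 2*1.381e-23*2547.9 = 7.037e-20
Step 2: Ratio = 7.037e-20 / 8.333e-26 = 8.445e+05
Step 3: v_p = sqrt(8.445e+05) = 919 m/s

919


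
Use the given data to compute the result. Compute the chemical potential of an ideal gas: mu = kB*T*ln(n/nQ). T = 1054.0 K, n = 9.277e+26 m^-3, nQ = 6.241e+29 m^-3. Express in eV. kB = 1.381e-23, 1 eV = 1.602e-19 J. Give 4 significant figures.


Step 1: n/nQ = 9.277e+26/6.241e+29 = 0.001486
Step 2: ln(n/nQ) = -6.511
Step 3: mu = kB*T*ln(n/nQ) = 1.456e-20*-6.511 = -9.478e-20 J
Step 4: Convert to eV: -9.478e-20/1.602e-19 = -0.5916 eV

-0.5916


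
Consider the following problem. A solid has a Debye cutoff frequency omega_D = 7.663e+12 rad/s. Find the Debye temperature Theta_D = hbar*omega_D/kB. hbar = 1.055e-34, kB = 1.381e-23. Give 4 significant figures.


Step 1: hbar*omega_D = 1.055e-34 * 7.663e+12 = 8.084e-22 J
Step 2: Theta_D = 8.084e-22 / 1.381e-23
Step 3: Theta_D = 58.54 K

58.54


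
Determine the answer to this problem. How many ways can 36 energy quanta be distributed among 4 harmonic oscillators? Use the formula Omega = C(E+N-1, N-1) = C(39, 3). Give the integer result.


Step 1: Use binomial coefficient C(39, 3)
Step 2: Numerator = 39! / 36!
Step 3: Denominator = 3!
Step 4: Omega = 9139

9139


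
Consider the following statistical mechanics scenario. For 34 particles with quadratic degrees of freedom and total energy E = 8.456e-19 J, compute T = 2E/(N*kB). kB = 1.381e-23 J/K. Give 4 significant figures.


Step 1: Numerator = 2*E = 2*8.456e-19 = 1.691e-18 J
Step 2: Denominator = N*kB = 34*1.381e-23 = 4.695e-22
Step 3: T = 1.691e-18 / 4.695e-22 = 3602 K

3602


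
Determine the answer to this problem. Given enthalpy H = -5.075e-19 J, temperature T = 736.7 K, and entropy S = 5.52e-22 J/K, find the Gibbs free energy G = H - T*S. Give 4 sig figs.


Step 1: T*S = 736.7 * 5.52e-22 = 4.067e-19 J
Step 2: G = H - T*S = -5.075e-19 - 4.067e-19
Step 3: G = -9.142e-19 J

-9.142e-19


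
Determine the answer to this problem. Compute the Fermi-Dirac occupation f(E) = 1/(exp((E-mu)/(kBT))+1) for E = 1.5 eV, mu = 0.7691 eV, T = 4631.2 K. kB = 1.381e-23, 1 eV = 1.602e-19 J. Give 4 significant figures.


Step 1: (E - mu) = 1.5 - 0.7691 = 0.7309 eV
Step 2: Convert: (E-mu)*eV = 1.171e-19 J
Step 3: x = (E-mu)*eV/(kB*T) = 1.831
Step 4: f = 1/(exp(1.831)+1) = 0.1381

0.1381


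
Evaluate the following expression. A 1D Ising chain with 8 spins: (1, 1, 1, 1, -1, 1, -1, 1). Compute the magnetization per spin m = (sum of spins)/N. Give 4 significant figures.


Step 1: Count up spins (+1): 6, down spins (-1): 2
Step 2: Total magnetization M = 6 - 2 = 4
Step 3: m = M/N = 4/8 = 0.5

0.5


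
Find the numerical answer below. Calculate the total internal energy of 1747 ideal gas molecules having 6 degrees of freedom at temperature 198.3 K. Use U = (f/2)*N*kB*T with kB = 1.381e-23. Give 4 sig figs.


Step 1: f/2 = 6/2 = 3.0
Step 2: N*kB*T = 1747*1.381e-23*198.3 = 4.784e-18
Step 3: U = 3.0 * 4.784e-18 = 1.435e-17 J

1.435e-17


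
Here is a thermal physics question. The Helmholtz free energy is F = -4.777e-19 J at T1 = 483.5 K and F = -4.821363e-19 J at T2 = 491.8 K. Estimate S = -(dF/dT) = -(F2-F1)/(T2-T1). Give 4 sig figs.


Step 1: dF = F2 - F1 = -4.821363e-19 - (-4.777e-19) = -4.4363e-21 J
Step 2: dT = T2 - T1 = 491.8 - 483.5 = 8.3 K
Step 3: S = -dF/dT = -(-4.4363e-21)/8.3 = 5.345e-22 J/K

5.345e-22


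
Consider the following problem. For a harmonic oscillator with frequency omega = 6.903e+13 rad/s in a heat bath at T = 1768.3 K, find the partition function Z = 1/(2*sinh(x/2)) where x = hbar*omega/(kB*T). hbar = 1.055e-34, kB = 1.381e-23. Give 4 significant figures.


Step 1: Compute x = hbar*omega/(kB*T) = 1.055e-34*6.903e+13/(1.381e-23*1768.3) = 0.2982
Step 2: x/2 = 0.1491
Step 3: sinh(x/2) = 0.1497
Step 4: Z = 1/(2*0.1497) = 3.341

3.341


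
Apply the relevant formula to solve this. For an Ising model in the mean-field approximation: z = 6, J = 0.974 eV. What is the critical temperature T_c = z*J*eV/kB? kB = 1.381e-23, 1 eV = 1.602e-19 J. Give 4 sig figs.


Step 1: z*J = 6*0.974 = 5.844 eV
Step 2: Convert to Joules: 5.844*1.602e-19 = 9.362e-19 J
Step 3: T_c = 9.362e-19 / 1.381e-23 = 6.779e+04 K

6.779e+04


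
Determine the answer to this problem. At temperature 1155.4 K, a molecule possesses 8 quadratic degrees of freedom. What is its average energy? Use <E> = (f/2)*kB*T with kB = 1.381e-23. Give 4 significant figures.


Step 1: f/2 = 8/2 = 4
Step 2: kB*T = 1.381e-23 * 1155.4 = 1.596e-20
Step 3: <E> = 4 * 1.596e-20 = 6.382e-20 J

6.382e-20


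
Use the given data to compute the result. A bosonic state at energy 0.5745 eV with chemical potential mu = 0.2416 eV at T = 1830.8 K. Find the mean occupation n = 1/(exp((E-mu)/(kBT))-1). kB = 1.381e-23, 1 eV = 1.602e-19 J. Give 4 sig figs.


Step 1: (E - mu) = 0.3329 eV
Step 2: x = (E-mu)*eV/(kB*T) = 0.3329*1.602e-19/(1.381e-23*1830.8) = 2.109
Step 3: exp(x) = 8.243
Step 4: n = 1/(exp(x)-1) = 0.1381

0.1381


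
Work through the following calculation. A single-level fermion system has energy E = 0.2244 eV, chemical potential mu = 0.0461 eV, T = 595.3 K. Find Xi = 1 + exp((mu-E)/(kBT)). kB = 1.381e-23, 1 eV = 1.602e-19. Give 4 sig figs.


Step 1: (mu - E) = 0.0461 - 0.2244 = -0.1783 eV
Step 2: x = (mu-E)*eV/(kB*T) = -0.1783*1.602e-19/(1.381e-23*595.3) = -3.474
Step 3: exp(x) = 0.03098
Step 4: Xi = 1 + 0.03098 = 1.031

1.031


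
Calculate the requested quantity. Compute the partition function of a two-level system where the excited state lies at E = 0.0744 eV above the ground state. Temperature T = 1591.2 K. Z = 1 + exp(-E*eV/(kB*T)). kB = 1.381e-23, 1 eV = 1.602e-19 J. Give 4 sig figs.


Step 1: Compute beta*E = E*eV/(kB*T) = 0.0744*1.602e-19/(1.381e-23*1591.2) = 0.5424
Step 2: exp(-beta*E) = exp(-0.5424) = 0.5814
Step 3: Z = 1 + 0.5814 = 1.581

1.581


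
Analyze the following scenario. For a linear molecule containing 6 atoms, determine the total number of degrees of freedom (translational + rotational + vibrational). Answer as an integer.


Step 1: Translational DOF = 3
Step 2: Rotational DOF (linear) = 2
Step 3: Vibrational DOF = 3*6 - 5 = 13
Step 4: Total = 3 + 2 + 13 = 18

18


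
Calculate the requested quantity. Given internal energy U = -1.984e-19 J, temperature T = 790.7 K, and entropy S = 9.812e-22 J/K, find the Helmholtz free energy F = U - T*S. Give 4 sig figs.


Step 1: T*S = 790.7 * 9.812e-22 = 7.758e-19 J
Step 2: F = U - T*S = -1.984e-19 - 7.758e-19
Step 3: F = -9.742e-19 J

-9.742e-19


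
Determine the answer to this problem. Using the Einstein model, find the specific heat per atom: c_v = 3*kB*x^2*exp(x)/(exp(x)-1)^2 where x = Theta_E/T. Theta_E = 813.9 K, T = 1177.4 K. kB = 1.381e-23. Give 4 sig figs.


Step 1: x = Theta_E/T = 813.9/1177.4 = 0.6913
Step 2: x^2 = 0.4779
Step 3: exp(x) = 1.996
Step 4: c_v = 3*1.381e-23*0.4779*1.996/(1.996-1)^2 = 3.982e-23

3.982e-23


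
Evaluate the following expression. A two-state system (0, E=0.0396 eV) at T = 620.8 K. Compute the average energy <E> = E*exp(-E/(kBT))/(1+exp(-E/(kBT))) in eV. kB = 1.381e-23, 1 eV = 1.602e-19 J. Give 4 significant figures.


Step 1: beta*E = 0.0396*1.602e-19/(1.381e-23*620.8) = 0.74
Step 2: exp(-beta*E) = 0.4771
Step 3: <E> = 0.0396*0.4771/(1+0.4771) = 0.01279 eV

0.01279


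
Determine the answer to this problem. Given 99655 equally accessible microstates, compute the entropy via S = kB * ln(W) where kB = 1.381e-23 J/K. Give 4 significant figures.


Step 1: ln(W) = ln(99655) = 11.51
Step 2: S = kB * ln(W) = 1.381e-23 * 11.51
Step 3: S = 1.589e-22 J/K

1.589e-22


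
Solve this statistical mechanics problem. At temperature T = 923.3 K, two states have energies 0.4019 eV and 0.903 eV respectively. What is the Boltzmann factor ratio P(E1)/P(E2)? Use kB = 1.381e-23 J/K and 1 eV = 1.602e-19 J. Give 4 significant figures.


Step 1: Compute energy difference dE = E1 - E2 = 0.4019 - 0.903 = -0.5011 eV
Step 2: Convert to Joules: dE_J = -0.5011 * 1.602e-19 = -8.028e-20 J
Step 3: Compute exponent = -dE_J / (kB * T) = -(-8.028e-20) / (1.381e-23 * 923.3) = 6.296
Step 4: P(E1)/P(E2) = exp(6.296) = 542.3

542.3


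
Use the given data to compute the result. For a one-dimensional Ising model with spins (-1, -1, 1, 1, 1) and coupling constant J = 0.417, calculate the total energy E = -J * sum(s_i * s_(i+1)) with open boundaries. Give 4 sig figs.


Step 1: Nearest-neighbor products: 1, -1, 1, 1
Step 2: Sum of products = 2
Step 3: E = -0.417 * 2 = -0.834

-0.834


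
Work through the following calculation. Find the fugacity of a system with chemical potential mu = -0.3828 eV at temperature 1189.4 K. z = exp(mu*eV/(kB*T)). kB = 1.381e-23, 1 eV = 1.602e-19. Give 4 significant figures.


Step 1: Convert mu to Joules: -0.3828*1.602e-19 = -6.132e-20 J
Step 2: kB*T = 1.381e-23*1189.4 = 1.643e-20 J
Step 3: mu/(kB*T) = -3.733
Step 4: z = exp(-3.733) = 0.02391

0.02391


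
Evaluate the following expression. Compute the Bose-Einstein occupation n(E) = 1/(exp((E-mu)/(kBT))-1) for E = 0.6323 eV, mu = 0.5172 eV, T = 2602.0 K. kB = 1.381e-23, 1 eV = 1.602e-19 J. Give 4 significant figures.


Step 1: (E - mu) = 0.1151 eV
Step 2: x = (E-mu)*eV/(kB*T) = 0.1151*1.602e-19/(1.381e-23*2602.0) = 0.5131
Step 3: exp(x) = 1.671
Step 4: n = 1/(exp(x)-1) = 1.491

1.491


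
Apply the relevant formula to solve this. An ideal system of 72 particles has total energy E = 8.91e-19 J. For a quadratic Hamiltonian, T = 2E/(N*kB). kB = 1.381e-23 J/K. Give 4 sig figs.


Step 1: Numerator = 2*E = 2*8.91e-19 = 1.782e-18 J
Step 2: Denominator = N*kB = 72*1.381e-23 = 9.943e-22
Step 3: T = 1.782e-18 / 9.943e-22 = 1792 K

1792


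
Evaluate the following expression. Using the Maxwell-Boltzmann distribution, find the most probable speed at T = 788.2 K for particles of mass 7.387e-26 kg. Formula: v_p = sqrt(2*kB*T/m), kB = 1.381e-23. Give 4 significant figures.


Step 1: Numerator = 2*kB*T = 2*1.381e-23*788.2 = 2.177e-20
Step 2: Ratio = 2.177e-20 / 7.387e-26 = 2.947e+05
Step 3: v_p = sqrt(2.947e+05) = 542.9 m/s

542.9


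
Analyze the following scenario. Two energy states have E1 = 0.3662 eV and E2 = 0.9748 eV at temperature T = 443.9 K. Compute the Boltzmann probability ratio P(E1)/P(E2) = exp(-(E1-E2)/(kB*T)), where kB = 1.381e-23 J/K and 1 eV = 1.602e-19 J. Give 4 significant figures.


Step 1: Compute energy difference dE = E1 - E2 = 0.3662 - 0.9748 = -0.6086 eV
Step 2: Convert to Joules: dE_J = -0.6086 * 1.602e-19 = -9.75e-20 J
Step 3: Compute exponent = -dE_J / (kB * T) = -(-9.75e-20) / (1.381e-23 * 443.9) = 15.9
Step 4: P(E1)/P(E2) = exp(15.9) = 8.075e+06

8.075e+06


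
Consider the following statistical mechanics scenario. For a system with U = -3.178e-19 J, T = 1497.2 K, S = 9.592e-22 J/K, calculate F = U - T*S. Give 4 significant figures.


Step 1: T*S = 1497.2 * 9.592e-22 = 1.436e-18 J
Step 2: F = U - T*S = -3.178e-19 - 1.436e-18
Step 3: F = -1.754e-18 J

-1.754e-18


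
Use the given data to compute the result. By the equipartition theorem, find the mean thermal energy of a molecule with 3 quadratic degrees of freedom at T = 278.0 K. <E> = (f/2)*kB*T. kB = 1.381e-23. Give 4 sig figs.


Step 1: f/2 = 3/2 = 1.5
Step 2: kB*T = 1.381e-23 * 278.0 = 3.839e-21
Step 3: <E> = 1.5 * 3.839e-21 = 5.759e-21 J

5.759e-21


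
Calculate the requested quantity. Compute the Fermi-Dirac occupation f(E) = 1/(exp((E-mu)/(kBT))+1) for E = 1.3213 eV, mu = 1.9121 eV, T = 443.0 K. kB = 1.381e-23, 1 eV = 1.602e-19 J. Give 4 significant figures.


Step 1: (E - mu) = 1.3213 - 1.9121 = -0.5908 eV
Step 2: Convert: (E-mu)*eV = -9.465e-20 J
Step 3: x = (E-mu)*eV/(kB*T) = -15.47
Step 4: f = 1/(exp(-15.47)+1) = 1

1


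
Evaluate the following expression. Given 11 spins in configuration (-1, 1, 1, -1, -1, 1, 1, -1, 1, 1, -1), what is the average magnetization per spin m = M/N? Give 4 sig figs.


Step 1: Count up spins (+1): 6, down spins (-1): 5
Step 2: Total magnetization M = 6 - 5 = 1
Step 3: m = M/N = 1/11 = 0.09091

0.09091


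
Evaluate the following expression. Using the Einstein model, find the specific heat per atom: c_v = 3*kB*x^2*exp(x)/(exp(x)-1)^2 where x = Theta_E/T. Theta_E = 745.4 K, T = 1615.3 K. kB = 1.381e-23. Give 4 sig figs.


Step 1: x = Theta_E/T = 745.4/1615.3 = 0.4615
Step 2: x^2 = 0.2129
Step 3: exp(x) = 1.586
Step 4: c_v = 3*1.381e-23*0.2129*1.586/(1.586-1)^2 = 4.07e-23

4.07e-23


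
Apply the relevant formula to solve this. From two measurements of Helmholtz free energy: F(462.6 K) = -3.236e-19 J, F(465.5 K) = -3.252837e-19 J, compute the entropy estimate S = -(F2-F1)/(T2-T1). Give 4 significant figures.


Step 1: dF = F2 - F1 = -3.252837e-19 - (-3.236e-19) = -1.6837e-21 J
Step 2: dT = T2 - T1 = 465.5 - 462.6 = 2.9 K
Step 3: S = -dF/dT = -(-1.6837e-21)/2.9 = 5.806e-22 J/K

5.806e-22


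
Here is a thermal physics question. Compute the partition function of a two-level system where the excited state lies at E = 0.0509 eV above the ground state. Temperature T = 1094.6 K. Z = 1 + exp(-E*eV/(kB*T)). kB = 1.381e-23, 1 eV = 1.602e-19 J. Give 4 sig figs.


Step 1: Compute beta*E = E*eV/(kB*T) = 0.0509*1.602e-19/(1.381e-23*1094.6) = 0.5394
Step 2: exp(-beta*E) = exp(-0.5394) = 0.5831
Step 3: Z = 1 + 0.5831 = 1.583

1.583


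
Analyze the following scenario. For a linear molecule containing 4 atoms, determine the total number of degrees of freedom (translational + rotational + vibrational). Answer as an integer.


Step 1: Translational DOF = 3
Step 2: Rotational DOF (linear) = 2
Step 3: Vibrational DOF = 3*4 - 5 = 7
Step 4: Total = 3 + 2 + 7 = 12

12


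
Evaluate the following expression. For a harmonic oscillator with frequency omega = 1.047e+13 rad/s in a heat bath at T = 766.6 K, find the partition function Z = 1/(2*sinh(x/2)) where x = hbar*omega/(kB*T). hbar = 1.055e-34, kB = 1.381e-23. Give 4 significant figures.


Step 1: Compute x = hbar*omega/(kB*T) = 1.055e-34*1.047e+13/(1.381e-23*766.6) = 0.1043
Step 2: x/2 = 0.05217
Step 3: sinh(x/2) = 0.05219
Step 4: Z = 1/(2*0.05219) = 9.58

9.58


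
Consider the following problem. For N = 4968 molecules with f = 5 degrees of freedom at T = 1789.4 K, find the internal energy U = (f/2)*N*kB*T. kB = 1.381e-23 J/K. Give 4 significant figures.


Step 1: f/2 = 5/2 = 2.5
Step 2: N*kB*T = 4968*1.381e-23*1789.4 = 1.228e-16
Step 3: U = 2.5 * 1.228e-16 = 3.069e-16 J

3.069e-16


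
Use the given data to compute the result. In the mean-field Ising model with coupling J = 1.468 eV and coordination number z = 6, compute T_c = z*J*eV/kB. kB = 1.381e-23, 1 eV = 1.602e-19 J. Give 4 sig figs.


Step 1: z*J = 6*1.468 = 8.808 eV
Step 2: Convert to Joules: 8.808*1.602e-19 = 1.411e-18 J
Step 3: T_c = 1.411e-18 / 1.381e-23 = 1.022e+05 K

1.022e+05


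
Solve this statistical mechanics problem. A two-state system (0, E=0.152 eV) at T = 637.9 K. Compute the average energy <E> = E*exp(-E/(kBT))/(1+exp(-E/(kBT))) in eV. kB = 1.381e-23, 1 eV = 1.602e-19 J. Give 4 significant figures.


Step 1: beta*E = 0.152*1.602e-19/(1.381e-23*637.9) = 2.764
Step 2: exp(-beta*E) = 0.06303
Step 3: <E> = 0.152*0.06303/(1+0.06303) = 0.009013 eV

0.009013


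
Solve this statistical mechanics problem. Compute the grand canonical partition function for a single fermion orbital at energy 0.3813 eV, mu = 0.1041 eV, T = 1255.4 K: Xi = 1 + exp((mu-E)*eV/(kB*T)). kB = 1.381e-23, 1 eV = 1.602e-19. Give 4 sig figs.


Step 1: (mu - E) = 0.1041 - 0.3813 = -0.2772 eV
Step 2: x = (mu-E)*eV/(kB*T) = -0.2772*1.602e-19/(1.381e-23*1255.4) = -2.561
Step 3: exp(x) = 0.0772
Step 4: Xi = 1 + 0.0772 = 1.077

1.077


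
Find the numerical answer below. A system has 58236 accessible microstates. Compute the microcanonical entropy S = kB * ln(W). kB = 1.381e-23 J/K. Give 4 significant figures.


Step 1: ln(W) = ln(58236) = 10.97
Step 2: S = kB * ln(W) = 1.381e-23 * 10.97
Step 3: S = 1.515e-22 J/K

1.515e-22


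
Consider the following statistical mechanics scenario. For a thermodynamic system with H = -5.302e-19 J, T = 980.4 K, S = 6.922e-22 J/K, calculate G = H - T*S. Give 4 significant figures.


Step 1: T*S = 980.4 * 6.922e-22 = 6.786e-19 J
Step 2: G = H - T*S = -5.302e-19 - 6.786e-19
Step 3: G = -1.209e-18 J

-1.209e-18


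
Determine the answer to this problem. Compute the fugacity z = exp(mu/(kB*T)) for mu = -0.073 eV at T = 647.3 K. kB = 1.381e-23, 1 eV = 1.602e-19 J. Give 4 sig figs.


Step 1: Convert mu to Joules: -0.073*1.602e-19 = -1.169e-20 J
Step 2: kB*T = 1.381e-23*647.3 = 8.939e-21 J
Step 3: mu/(kB*T) = -1.308
Step 4: z = exp(-1.308) = 0.2703

0.2703


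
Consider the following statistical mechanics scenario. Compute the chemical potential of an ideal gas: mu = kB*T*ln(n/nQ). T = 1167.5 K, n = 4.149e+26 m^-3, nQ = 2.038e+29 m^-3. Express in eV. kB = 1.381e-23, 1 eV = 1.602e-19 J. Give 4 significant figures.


Step 1: n/nQ = 4.149e+26/2.038e+29 = 0.002036
Step 2: ln(n/nQ) = -6.197
Step 3: mu = kB*T*ln(n/nQ) = 1.612e-20*-6.197 = -9.991e-20 J
Step 4: Convert to eV: -9.991e-20/1.602e-19 = -0.6237 eV

-0.6237


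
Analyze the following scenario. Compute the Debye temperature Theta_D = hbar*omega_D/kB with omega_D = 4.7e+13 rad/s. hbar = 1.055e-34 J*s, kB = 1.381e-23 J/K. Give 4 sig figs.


Step 1: hbar*omega_D = 1.055e-34 * 4.7e+13 = 4.958e-21 J
Step 2: Theta_D = 4.958e-21 / 1.381e-23
Step 3: Theta_D = 359.1 K

359.1


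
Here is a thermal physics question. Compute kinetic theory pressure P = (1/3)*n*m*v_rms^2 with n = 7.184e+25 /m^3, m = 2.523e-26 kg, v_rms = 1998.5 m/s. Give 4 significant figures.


Step 1: v_rms^2 = 1998.5^2 = 3.994e+06
Step 2: n*m = 7.184e+25*2.523e-26 = 1.813
Step 3: P = (1/3)*1.813*3.994e+06 = 2.413e+06 Pa

2.413e+06


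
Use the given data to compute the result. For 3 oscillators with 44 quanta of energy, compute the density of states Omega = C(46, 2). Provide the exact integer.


Step 1: Use binomial coefficient C(46, 2)
Step 2: Numerator = 46! / 44!
Step 3: Denominator = 2!
Step 4: Omega = 1035

1035


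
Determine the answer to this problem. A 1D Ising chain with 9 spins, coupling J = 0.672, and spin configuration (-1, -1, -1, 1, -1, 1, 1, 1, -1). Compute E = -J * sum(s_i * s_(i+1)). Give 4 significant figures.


Step 1: Nearest-neighbor products: 1, 1, -1, -1, -1, 1, 1, -1
Step 2: Sum of products = 0
Step 3: E = -0.672 * 0 = 0

0


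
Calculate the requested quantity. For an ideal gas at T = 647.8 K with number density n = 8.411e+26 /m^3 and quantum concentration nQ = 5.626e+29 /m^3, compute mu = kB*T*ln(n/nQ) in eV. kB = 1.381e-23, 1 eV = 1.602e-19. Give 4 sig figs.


Step 1: n/nQ = 8.411e+26/5.626e+29 = 0.001495
Step 2: ln(n/nQ) = -6.506
Step 3: mu = kB*T*ln(n/nQ) = 8.946e-21*-6.506 = -5.82e-20 J
Step 4: Convert to eV: -5.82e-20/1.602e-19 = -0.3633 eV

-0.3633


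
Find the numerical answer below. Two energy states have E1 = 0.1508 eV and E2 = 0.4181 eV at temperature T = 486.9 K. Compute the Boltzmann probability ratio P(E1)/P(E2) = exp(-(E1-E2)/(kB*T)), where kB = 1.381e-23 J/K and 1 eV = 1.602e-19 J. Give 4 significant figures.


Step 1: Compute energy difference dE = E1 - E2 = 0.1508 - 0.4181 = -0.2673 eV
Step 2: Convert to Joules: dE_J = -0.2673 * 1.602e-19 = -4.282e-20 J
Step 3: Compute exponent = -dE_J / (kB * T) = -(-4.282e-20) / (1.381e-23 * 486.9) = 6.368
Step 4: P(E1)/P(E2) = exp(6.368) = 583.1

583.1


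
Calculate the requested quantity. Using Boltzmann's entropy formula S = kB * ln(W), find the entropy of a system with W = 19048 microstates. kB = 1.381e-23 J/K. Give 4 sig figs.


Step 1: ln(W) = ln(19048) = 9.855
Step 2: S = kB * ln(W) = 1.381e-23 * 9.855
Step 3: S = 1.361e-22 J/K

1.361e-22


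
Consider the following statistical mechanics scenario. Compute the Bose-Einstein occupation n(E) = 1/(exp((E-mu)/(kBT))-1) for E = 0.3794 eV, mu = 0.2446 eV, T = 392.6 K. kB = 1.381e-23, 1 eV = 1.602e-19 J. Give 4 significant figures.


Step 1: (E - mu) = 0.1348 eV
Step 2: x = (E-mu)*eV/(kB*T) = 0.1348*1.602e-19/(1.381e-23*392.6) = 3.983
Step 3: exp(x) = 53.68
Step 4: n = 1/(exp(x)-1) = 0.01898

0.01898


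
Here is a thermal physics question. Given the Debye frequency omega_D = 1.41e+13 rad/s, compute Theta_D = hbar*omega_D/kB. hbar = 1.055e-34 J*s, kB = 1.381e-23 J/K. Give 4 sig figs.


Step 1: hbar*omega_D = 1.055e-34 * 1.41e+13 = 1.488e-21 J
Step 2: Theta_D = 1.488e-21 / 1.381e-23
Step 3: Theta_D = 107.7 K

107.7


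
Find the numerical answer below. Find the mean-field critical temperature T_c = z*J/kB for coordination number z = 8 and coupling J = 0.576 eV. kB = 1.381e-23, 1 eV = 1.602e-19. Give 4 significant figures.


Step 1: z*J = 8*0.576 = 4.608 eV
Step 2: Convert to Joules: 4.608*1.602e-19 = 7.382e-19 J
Step 3: T_c = 7.382e-19 / 1.381e-23 = 5.345e+04 K

5.345e+04


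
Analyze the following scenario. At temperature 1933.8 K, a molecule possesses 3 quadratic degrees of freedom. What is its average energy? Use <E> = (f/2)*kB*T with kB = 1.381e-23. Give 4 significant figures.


Step 1: f/2 = 3/2 = 1.5
Step 2: kB*T = 1.381e-23 * 1933.8 = 2.671e-20
Step 3: <E> = 1.5 * 2.671e-20 = 4.006e-20 J

4.006e-20


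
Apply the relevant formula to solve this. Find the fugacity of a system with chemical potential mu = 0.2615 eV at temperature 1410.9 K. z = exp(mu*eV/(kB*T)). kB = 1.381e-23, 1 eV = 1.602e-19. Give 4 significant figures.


Step 1: Convert mu to Joules: 0.2615*1.602e-19 = 4.189e-20 J
Step 2: kB*T = 1.381e-23*1410.9 = 1.948e-20 J
Step 3: mu/(kB*T) = 2.15
Step 4: z = exp(2.15) = 8.585

8.585


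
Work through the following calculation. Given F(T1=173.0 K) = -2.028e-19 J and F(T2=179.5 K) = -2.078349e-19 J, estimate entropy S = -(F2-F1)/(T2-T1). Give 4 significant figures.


Step 1: dF = F2 - F1 = -2.078349e-19 - (-2.028e-19) = -5.0349e-21 J
Step 2: dT = T2 - T1 = 179.5 - 173.0 = 6.5 K
Step 3: S = -dF/dT = -(-5.0349e-21)/6.5 = 7.746e-22 J/K

7.746e-22


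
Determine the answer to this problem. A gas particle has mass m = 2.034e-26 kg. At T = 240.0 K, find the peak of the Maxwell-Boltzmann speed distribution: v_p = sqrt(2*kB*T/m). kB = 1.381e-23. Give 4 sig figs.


Step 1: Numerator = 2*kB*T = 2*1.381e-23*240.0 = 6.629e-21
Step 2: Ratio = 6.629e-21 / 2.034e-26 = 3.259e+05
Step 3: v_p = sqrt(3.259e+05) = 570.9 m/s

570.9


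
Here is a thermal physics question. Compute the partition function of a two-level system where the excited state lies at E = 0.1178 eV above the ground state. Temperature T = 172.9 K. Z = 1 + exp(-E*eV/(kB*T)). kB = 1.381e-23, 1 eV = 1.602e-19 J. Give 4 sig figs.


Step 1: Compute beta*E = E*eV/(kB*T) = 0.1178*1.602e-19/(1.381e-23*172.9) = 7.903
Step 2: exp(-beta*E) = exp(-7.903) = 0.0003695
Step 3: Z = 1 + 0.0003695 = 1

1


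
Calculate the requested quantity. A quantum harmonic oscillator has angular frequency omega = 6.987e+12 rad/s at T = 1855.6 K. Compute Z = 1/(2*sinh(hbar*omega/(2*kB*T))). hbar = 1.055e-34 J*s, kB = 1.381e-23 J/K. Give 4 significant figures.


Step 1: Compute x = hbar*omega/(kB*T) = 1.055e-34*6.987e+12/(1.381e-23*1855.6) = 0.02877
Step 2: x/2 = 0.01438
Step 3: sinh(x/2) = 0.01438
Step 4: Z = 1/(2*0.01438) = 34.76

34.76


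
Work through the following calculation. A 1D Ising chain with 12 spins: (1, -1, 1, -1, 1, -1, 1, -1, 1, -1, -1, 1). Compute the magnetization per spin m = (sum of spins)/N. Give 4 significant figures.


Step 1: Count up spins (+1): 6, down spins (-1): 6
Step 2: Total magnetization M = 6 - 6 = 0
Step 3: m = M/N = 0/12 = 0

0


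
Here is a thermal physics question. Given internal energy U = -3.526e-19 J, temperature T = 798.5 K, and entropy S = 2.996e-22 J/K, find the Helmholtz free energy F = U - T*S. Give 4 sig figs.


Step 1: T*S = 798.5 * 2.996e-22 = 2.392e-19 J
Step 2: F = U - T*S = -3.526e-19 - 2.392e-19
Step 3: F = -5.918e-19 J

-5.918e-19


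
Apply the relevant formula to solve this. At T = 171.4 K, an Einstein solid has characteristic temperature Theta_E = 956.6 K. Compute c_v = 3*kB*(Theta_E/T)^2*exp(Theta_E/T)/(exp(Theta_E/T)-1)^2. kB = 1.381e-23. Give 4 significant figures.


Step 1: x = Theta_E/T = 956.6/171.4 = 5.581
Step 2: x^2 = 31.15
Step 3: exp(x) = 265.4
Step 4: c_v = 3*1.381e-23*31.15*265.4/(265.4-1)^2 = 4.9e-24

4.9e-24


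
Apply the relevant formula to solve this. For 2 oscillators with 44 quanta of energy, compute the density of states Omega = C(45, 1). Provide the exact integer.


Step 1: Use binomial coefficient C(45, 1)
Step 2: Numerator = 45! / 44!
Step 3: Denominator = 1!
Step 4: Omega = 45

45


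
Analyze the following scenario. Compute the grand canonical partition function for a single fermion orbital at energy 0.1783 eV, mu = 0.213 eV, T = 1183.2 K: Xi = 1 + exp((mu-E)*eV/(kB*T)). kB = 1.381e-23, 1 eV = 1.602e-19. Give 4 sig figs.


Step 1: (mu - E) = 0.213 - 0.1783 = 0.0347 eV
Step 2: x = (mu-E)*eV/(kB*T) = 0.0347*1.602e-19/(1.381e-23*1183.2) = 0.3402
Step 3: exp(x) = 1.405
Step 4: Xi = 1 + 1.405 = 2.405

2.405


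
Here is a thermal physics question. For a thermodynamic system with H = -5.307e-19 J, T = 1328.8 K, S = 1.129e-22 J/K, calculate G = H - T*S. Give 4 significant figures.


Step 1: T*S = 1328.8 * 1.129e-22 = 1.5e-19 J
Step 2: G = H - T*S = -5.307e-19 - 1.5e-19
Step 3: G = -6.807e-19 J

-6.807e-19


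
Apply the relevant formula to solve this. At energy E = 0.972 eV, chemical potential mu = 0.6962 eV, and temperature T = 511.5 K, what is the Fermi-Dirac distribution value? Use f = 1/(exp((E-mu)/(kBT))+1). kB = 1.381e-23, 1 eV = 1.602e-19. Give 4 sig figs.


Step 1: (E - mu) = 0.972 - 0.6962 = 0.2758 eV
Step 2: Convert: (E-mu)*eV = 4.418e-20 J
Step 3: x = (E-mu)*eV/(kB*T) = 6.255
Step 4: f = 1/(exp(6.255)+1) = 0.001917

0.001917
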